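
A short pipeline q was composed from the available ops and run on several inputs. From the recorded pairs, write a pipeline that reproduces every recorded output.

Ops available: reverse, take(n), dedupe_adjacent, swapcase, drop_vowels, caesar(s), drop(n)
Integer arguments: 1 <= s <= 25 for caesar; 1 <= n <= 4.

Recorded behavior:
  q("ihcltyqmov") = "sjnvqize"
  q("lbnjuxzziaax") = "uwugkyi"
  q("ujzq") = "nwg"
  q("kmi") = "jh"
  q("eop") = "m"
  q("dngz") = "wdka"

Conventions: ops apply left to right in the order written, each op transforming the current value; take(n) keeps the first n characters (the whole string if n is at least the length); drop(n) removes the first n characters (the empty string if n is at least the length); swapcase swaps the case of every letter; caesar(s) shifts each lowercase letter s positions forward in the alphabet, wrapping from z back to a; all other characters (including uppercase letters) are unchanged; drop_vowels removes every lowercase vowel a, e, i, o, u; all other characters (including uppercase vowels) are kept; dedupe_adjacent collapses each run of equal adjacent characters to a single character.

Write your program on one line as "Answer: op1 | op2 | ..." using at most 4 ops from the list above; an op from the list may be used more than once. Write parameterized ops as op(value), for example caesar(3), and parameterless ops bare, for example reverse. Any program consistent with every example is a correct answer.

drop_vowels | caesar(23) | reverse | dedupe_adjacent

Check, running the answer program on each example:
  "ihcltyqmov" -> "hcltyqmv" -> "eziqvnjs" -> "sjnvqize" -> "sjnvqize"
  "lbnjuxzziaax" -> "lbnjxzzx" -> "iykguwwu" -> "uwwugkyi" -> "uwugkyi"
  "ujzq" -> "jzq" -> "gwn" -> "nwg" -> "nwg"
  "kmi" -> "km" -> "hj" -> "jh" -> "jh"
  "eop" -> "p" -> "m" -> "m" -> "m"
  "dngz" -> "dngz" -> "akdw" -> "wdka" -> "wdka"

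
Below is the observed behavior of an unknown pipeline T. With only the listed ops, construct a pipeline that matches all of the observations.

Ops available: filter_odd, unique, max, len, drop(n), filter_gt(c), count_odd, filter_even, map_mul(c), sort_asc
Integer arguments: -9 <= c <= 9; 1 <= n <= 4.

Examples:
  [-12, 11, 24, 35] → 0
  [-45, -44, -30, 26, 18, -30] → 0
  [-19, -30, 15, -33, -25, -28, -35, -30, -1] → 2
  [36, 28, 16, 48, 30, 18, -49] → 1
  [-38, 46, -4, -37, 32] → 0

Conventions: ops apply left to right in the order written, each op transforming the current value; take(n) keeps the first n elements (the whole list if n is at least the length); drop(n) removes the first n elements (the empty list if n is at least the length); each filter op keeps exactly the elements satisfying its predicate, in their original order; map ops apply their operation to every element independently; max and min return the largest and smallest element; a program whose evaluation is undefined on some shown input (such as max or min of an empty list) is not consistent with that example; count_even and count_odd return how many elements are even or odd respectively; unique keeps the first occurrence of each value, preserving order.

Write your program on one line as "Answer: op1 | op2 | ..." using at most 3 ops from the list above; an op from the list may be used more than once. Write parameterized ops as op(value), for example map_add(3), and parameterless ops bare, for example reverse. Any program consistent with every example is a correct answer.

drop(1) | drop(4) | count_odd

Check, running the answer program on each example:
  [-12, 11, 24, 35] -> [11, 24, 35] -> [] -> 0
  [-45, -44, -30, 26, 18, -30] -> [-44, -30, 26, 18, -30] -> [-30] -> 0
  [-19, -30, 15, -33, -25, -28, -35, -30, -1] -> [-30, 15, -33, -25, -28, -35, -30, -1] -> [-28, -35, -30, -1] -> 2
  [36, 28, 16, 48, 30, 18, -49] -> [28, 16, 48, 30, 18, -49] -> [18, -49] -> 1
  [-38, 46, -4, -37, 32] -> [46, -4, -37, 32] -> [] -> 0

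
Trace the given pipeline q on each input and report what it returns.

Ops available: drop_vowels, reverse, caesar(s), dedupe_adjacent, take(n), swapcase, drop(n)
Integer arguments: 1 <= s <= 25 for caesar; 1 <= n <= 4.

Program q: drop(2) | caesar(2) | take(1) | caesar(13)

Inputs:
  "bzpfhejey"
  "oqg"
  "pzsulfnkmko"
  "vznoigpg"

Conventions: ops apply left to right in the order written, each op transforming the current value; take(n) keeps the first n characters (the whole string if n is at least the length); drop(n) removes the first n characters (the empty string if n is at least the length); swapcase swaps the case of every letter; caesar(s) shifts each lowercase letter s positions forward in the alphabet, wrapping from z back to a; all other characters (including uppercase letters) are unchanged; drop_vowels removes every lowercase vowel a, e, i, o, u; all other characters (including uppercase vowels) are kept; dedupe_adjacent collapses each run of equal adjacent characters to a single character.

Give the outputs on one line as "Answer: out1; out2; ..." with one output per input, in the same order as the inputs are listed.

"e"; "v"; "h"; "c"

Execution, op by op:
  "bzpfhejey" -> "pfhejey" -> "rhjglga" -> "r" -> "e"
  "oqg" -> "g" -> "i" -> "i" -> "v"
  "pzsulfnkmko" -> "sulfnkmko" -> "uwnhpmomq" -> "u" -> "h"
  "vznoigpg" -> "noigpg" -> "pqkiri" -> "p" -> "c"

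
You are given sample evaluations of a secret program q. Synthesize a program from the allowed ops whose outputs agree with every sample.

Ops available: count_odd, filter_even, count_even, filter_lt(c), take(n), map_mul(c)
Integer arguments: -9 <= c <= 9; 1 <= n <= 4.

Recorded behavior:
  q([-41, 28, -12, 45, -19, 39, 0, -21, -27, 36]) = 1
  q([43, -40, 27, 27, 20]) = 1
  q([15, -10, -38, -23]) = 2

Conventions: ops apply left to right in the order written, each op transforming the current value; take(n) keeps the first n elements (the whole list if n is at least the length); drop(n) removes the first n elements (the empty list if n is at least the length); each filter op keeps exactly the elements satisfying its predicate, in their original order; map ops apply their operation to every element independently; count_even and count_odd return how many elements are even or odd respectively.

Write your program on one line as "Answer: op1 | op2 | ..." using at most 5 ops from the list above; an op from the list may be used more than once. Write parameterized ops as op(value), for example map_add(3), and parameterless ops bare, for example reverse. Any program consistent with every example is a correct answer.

filter_even | filter_lt(-9) | map_mul(-4) | count_even

Check, running the answer program on each example:
  [-41, 28, -12, 45, -19, 39, 0, -21, -27, 36] -> [28, -12, 0, 36] -> [-12] -> [48] -> 1
  [43, -40, 27, 27, 20] -> [-40, 20] -> [-40] -> [160] -> 1
  [15, -10, -38, -23] -> [-10, -38] -> [-10, -38] -> [40, 152] -> 2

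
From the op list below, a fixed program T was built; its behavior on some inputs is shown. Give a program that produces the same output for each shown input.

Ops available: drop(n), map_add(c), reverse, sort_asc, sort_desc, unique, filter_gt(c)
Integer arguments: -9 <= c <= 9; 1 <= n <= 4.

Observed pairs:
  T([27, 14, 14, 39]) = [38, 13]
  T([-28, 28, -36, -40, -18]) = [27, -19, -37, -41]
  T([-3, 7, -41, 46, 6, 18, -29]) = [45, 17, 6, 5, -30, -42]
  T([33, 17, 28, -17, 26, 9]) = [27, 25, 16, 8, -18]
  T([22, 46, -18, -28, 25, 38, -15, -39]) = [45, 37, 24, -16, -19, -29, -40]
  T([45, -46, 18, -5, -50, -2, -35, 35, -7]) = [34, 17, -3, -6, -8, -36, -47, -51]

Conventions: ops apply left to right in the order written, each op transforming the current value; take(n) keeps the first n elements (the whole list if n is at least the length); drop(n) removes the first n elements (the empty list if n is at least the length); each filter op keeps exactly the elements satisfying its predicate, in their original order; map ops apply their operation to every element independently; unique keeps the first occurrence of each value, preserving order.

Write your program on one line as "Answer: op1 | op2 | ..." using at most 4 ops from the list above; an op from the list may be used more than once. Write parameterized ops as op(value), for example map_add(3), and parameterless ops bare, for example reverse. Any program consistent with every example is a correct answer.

unique | drop(1) | sort_desc | map_add(-1)

Check, running the answer program on each example:
  [27, 14, 14, 39] -> [27, 14, 39] -> [14, 39] -> [39, 14] -> [38, 13]
  [-28, 28, -36, -40, -18] -> [-28, 28, -36, -40, -18] -> [28, -36, -40, -18] -> [28, -18, -36, -40] -> [27, -19, -37, -41]
  [-3, 7, -41, 46, 6, 18, -29] -> [-3, 7, -41, 46, 6, 18, -29] -> [7, -41, 46, 6, 18, -29] -> [46, 18, 7, 6, -29, -41] -> [45, 17, 6, 5, -30, -42]
  [33, 17, 28, -17, 26, 9] -> [33, 17, 28, -17, 26, 9] -> [17, 28, -17, 26, 9] -> [28, 26, 17, 9, -17] -> [27, 25, 16, 8, -18]
  [22, 46, -18, -28, 25, 38, -15, -39] -> [22, 46, -18, -28, 25, 38, -15, -39] -> [46, -18, -28, 25, 38, -15, -39] -> [46, 38, 25, -15, -18, -28, -39] -> [45, 37, 24, -16, -19, -29, -40]
  [45, -46, 18, -5, -50, -2, -35, 35, -7] -> [45, -46, 18, -5, -50, -2, -35, 35, -7] -> [-46, 18, -5, -50, -2, -35, 35, -7] -> [35, 18, -2, -5, -7, -35, -46, -50] -> [34, 17, -3, -6, -8, -36, -47, -51]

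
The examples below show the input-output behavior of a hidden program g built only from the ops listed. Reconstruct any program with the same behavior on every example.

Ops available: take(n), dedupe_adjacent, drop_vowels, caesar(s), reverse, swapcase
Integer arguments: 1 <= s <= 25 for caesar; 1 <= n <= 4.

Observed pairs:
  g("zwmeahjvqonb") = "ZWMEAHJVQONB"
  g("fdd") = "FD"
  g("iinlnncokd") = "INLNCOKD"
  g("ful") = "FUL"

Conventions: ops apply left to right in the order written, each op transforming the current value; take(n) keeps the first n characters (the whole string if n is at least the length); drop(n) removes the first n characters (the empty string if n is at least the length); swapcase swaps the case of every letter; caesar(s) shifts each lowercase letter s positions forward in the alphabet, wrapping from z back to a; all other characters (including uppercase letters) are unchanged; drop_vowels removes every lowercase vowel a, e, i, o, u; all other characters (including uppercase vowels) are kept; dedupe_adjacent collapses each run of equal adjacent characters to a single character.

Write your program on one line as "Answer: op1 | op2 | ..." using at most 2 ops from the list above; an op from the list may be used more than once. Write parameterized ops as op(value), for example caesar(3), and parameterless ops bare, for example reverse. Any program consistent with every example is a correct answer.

dedupe_adjacent | swapcase

Check, running the answer program on each example:
  "zwmeahjvqonb" -> "zwmeahjvqonb" -> "ZWMEAHJVQONB"
  "fdd" -> "fd" -> "FD"
  "iinlnncokd" -> "inlncokd" -> "INLNCOKD"
  "ful" -> "ful" -> "FUL"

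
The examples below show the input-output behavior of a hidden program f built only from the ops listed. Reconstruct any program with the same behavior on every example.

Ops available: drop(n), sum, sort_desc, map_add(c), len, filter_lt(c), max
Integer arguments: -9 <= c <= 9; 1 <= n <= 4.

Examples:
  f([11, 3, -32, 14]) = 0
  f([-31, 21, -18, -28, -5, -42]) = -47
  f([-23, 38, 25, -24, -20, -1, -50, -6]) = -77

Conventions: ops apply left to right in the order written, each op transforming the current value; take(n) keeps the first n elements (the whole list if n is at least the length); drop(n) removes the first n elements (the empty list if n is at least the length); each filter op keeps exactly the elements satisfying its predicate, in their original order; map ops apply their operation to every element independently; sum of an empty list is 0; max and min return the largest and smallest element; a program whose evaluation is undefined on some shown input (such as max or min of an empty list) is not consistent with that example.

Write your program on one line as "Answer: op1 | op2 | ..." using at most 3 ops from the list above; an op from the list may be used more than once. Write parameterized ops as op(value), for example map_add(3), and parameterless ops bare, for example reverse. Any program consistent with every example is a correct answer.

drop(4) | sort_desc | sum

Check, running the answer program on each example:
  [11, 3, -32, 14] -> [] -> [] -> 0
  [-31, 21, -18, -28, -5, -42] -> [-5, -42] -> [-5, -42] -> -47
  [-23, 38, 25, -24, -20, -1, -50, -6] -> [-20, -1, -50, -6] -> [-1, -6, -20, -50] -> -77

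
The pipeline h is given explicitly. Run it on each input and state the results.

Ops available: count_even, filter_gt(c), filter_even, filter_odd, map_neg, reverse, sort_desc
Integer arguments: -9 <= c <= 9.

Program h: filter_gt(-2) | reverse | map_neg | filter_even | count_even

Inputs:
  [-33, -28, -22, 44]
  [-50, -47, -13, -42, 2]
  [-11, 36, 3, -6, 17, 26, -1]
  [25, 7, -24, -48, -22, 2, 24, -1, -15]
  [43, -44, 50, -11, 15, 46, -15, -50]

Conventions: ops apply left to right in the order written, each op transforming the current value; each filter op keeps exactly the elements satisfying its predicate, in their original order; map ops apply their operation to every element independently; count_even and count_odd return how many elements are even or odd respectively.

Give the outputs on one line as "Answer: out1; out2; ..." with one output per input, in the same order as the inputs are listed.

1; 1; 2; 2; 2

Execution, op by op:
  [-33, -28, -22, 44] -> [44] -> [44] -> [-44] -> [-44] -> 1
  [-50, -47, -13, -42, 2] -> [2] -> [2] -> [-2] -> [-2] -> 1
  [-11, 36, 3, -6, 17, 26, -1] -> [36, 3, 17, 26, -1] -> [-1, 26, 17, 3, 36] -> [1, -26, -17, -3, -36] -> [-26, -36] -> 2
  [25, 7, -24, -48, -22, 2, 24, -1, -15] -> [25, 7, 2, 24, -1] -> [-1, 24, 2, 7, 25] -> [1, -24, -2, -7, -25] -> [-24, -2] -> 2
  [43, -44, 50, -11, 15, 46, -15, -50] -> [43, 50, 15, 46] -> [46, 15, 50, 43] -> [-46, -15, -50, -43] -> [-46, -50] -> 2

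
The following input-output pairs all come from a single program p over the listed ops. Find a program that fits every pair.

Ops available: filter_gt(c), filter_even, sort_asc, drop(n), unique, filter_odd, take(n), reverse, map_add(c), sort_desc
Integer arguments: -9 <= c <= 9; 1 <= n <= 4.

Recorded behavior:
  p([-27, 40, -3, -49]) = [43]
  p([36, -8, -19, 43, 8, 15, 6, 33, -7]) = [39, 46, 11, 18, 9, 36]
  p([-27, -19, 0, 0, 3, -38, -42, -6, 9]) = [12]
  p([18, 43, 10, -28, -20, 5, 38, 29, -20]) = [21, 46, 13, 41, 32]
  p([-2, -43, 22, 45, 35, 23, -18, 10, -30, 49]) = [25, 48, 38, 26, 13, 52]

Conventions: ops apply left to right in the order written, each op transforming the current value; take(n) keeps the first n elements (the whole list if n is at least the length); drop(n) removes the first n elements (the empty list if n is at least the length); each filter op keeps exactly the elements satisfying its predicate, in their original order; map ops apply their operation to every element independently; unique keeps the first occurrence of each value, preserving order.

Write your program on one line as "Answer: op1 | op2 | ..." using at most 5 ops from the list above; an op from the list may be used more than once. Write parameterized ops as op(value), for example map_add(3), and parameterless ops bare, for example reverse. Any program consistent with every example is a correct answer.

map_add(5) | map_add(-2) | filter_gt(2) | filter_gt(8)

Check, running the answer program on each example:
  [-27, 40, -3, -49] -> [-22, 45, 2, -44] -> [-24, 43, 0, -46] -> [43] -> [43]
  [36, -8, -19, 43, 8, 15, 6, 33, -7] -> [41, -3, -14, 48, 13, 20, 11, 38, -2] -> [39, -5, -16, 46, 11, 18, 9, 36, -4] -> [39, 46, 11, 18, 9, 36] -> [39, 46, 11, 18, 9, 36]
  [-27, -19, 0, 0, 3, -38, -42, -6, 9] -> [-22, -14, 5, 5, 8, -33, -37, -1, 14] -> [-24, -16, 3, 3, 6, -35, -39, -3, 12] -> [3, 3, 6, 12] -> [12]
  [18, 43, 10, -28, -20, 5, 38, 29, -20] -> [23, 48, 15, -23, -15, 10, 43, 34, -15] -> [21, 46, 13, -25, -17, 8, 41, 32, -17] -> [21, 46, 13, 8, 41, 32] -> [21, 46, 13, 41, 32]
  [-2, -43, 22, 45, 35, 23, -18, 10, -30, 49] -> [3, -38, 27, 50, 40, 28, -13, 15, -25, 54] -> [1, -40, 25, 48, 38, 26, -15, 13, -27, 52] -> [25, 48, 38, 26, 13, 52] -> [25, 48, 38, 26, 13, 52]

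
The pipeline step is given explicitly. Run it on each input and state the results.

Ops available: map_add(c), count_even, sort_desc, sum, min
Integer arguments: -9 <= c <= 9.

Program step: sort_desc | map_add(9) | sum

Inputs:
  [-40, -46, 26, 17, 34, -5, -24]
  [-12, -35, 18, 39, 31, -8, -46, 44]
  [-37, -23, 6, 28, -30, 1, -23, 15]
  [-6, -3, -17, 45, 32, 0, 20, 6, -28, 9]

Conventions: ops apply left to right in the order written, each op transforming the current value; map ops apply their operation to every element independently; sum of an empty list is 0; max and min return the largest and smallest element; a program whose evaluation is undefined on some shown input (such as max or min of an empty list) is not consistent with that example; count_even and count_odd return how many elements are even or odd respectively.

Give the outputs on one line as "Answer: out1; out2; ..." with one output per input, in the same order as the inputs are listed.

Execution, op by op:
  [-40, -46, 26, 17, 34, -5, -24] -> [34, 26, 17, -5, -24, -40, -46] -> [43, 35, 26, 4, -15, -31, -37] -> 25
  [-12, -35, 18, 39, 31, -8, -46, 44] -> [44, 39, 31, 18, -8, -12, -35, -46] -> [53, 48, 40, 27, 1, -3, -26, -37] -> 103
  [-37, -23, 6, 28, -30, 1, -23, 15] -> [28, 15, 6, 1, -23, -23, -30, -37] -> [37, 24, 15, 10, -14, -14, -21, -28] -> 9
  [-6, -3, -17, 45, 32, 0, 20, 6, -28, 9] -> [45, 32, 20, 9, 6, 0, -3, -6, -17, -28] -> [54, 41, 29, 18, 15, 9, 6, 3, -8, -19] -> 148

25; 103; 9; 148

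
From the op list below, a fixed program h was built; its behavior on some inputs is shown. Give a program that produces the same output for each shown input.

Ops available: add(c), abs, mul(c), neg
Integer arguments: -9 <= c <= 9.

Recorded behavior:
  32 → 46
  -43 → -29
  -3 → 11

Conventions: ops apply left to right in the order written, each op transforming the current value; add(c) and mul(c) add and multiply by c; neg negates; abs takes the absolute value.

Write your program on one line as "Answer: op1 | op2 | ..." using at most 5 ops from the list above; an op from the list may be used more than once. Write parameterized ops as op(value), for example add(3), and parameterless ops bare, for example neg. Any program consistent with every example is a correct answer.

add(4) | add(7) | add(-4) | add(7)

Check, running the answer program on each example:
  32 -> 36 -> 43 -> 39 -> 46
  -43 -> -39 -> -32 -> -36 -> -29
  -3 -> 1 -> 8 -> 4 -> 11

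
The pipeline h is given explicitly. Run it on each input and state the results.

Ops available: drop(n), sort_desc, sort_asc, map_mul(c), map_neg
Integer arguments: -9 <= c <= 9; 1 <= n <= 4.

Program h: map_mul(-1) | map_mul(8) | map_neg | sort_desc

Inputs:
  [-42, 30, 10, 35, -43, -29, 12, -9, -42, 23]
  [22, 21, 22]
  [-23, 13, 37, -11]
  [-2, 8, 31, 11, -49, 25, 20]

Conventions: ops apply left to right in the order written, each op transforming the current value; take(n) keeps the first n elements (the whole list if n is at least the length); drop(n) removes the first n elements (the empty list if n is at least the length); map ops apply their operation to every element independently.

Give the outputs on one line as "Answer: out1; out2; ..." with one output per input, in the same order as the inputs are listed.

Execution, op by op:
  [-42, 30, 10, 35, -43, -29, 12, -9, -42, 23] -> [42, -30, -10, -35, 43, 29, -12, 9, 42, -23] -> [336, -240, -80, -280, 344, 232, -96, 72, 336, -184] -> [-336, 240, 80, 280, -344, -232, 96, -72, -336, 184] -> [280, 240, 184, 96, 80, -72, -232, -336, -336, -344]
  [22, 21, 22] -> [-22, -21, -22] -> [-176, -168, -176] -> [176, 168, 176] -> [176, 176, 168]
  [-23, 13, 37, -11] -> [23, -13, -37, 11] -> [184, -104, -296, 88] -> [-184, 104, 296, -88] -> [296, 104, -88, -184]
  [-2, 8, 31, 11, -49, 25, 20] -> [2, -8, -31, -11, 49, -25, -20] -> [16, -64, -248, -88, 392, -200, -160] -> [-16, 64, 248, 88, -392, 200, 160] -> [248, 200, 160, 88, 64, -16, -392]

[280, 240, 184, 96, 80, -72, -232, -336, -336, -344]; [176, 176, 168]; [296, 104, -88, -184]; [248, 200, 160, 88, 64, -16, -392]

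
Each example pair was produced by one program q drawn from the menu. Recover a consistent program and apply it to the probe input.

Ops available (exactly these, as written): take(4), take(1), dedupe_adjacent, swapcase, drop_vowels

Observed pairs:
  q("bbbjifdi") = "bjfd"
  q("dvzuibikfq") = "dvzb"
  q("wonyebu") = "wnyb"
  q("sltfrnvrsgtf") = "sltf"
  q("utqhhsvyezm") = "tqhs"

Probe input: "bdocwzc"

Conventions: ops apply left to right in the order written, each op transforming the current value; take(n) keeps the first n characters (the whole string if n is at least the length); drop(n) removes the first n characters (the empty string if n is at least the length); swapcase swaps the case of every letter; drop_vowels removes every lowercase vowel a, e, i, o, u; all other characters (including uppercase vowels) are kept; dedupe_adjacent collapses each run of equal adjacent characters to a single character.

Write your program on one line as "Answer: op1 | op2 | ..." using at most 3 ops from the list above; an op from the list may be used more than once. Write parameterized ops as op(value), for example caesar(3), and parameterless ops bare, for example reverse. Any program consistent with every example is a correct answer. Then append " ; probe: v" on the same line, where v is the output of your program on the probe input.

dedupe_adjacent | drop_vowels | take(4) ; probe: "bdcw"

Check, running the answer program on each example:
  "bbbjifdi" -> "bjifdi" -> "bjfd" -> "bjfd"
  "dvzuibikfq" -> "dvzuibikfq" -> "dvzbkfq" -> "dvzb"
  "wonyebu" -> "wonyebu" -> "wnyb" -> "wnyb"
  "sltfrnvrsgtf" -> "sltfrnvrsgtf" -> "sltfrnvrsgtf" -> "sltf"
  "utqhhsvyezm" -> "utqhsvyezm" -> "tqhsvyzm" -> "tqhs"
  probe: "bdocwzc" -> "bdocwzc" -> "bdcwzc" -> "bdcw"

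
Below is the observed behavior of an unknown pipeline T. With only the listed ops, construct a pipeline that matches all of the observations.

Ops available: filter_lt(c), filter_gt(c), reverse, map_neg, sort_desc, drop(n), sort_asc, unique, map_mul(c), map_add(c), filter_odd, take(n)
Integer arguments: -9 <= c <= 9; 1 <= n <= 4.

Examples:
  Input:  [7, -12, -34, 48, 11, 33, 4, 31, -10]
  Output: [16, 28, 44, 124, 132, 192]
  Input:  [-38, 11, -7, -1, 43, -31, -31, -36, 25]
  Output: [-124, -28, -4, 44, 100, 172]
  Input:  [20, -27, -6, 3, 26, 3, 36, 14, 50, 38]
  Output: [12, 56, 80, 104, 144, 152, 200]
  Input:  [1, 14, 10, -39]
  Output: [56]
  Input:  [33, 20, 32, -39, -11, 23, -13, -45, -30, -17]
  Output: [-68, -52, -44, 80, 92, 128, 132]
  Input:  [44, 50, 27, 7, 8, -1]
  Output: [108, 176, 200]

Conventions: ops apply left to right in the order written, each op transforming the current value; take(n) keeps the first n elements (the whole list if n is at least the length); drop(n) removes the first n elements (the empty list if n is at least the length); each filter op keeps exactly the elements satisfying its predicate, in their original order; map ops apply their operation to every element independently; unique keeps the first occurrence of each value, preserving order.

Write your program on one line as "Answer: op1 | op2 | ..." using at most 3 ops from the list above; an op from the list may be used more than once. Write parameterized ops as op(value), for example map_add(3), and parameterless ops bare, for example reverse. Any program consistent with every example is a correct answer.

sort_asc | drop(3) | map_mul(4)

Check, running the answer program on each example:
  [7, -12, -34, 48, 11, 33, 4, 31, -10] -> [-34, -12, -10, 4, 7, 11, 31, 33, 48] -> [4, 7, 11, 31, 33, 48] -> [16, 28, 44, 124, 132, 192]
  [-38, 11, -7, -1, 43, -31, -31, -36, 25] -> [-38, -36, -31, -31, -7, -1, 11, 25, 43] -> [-31, -7, -1, 11, 25, 43] -> [-124, -28, -4, 44, 100, 172]
  [20, -27, -6, 3, 26, 3, 36, 14, 50, 38] -> [-27, -6, 3, 3, 14, 20, 26, 36, 38, 50] -> [3, 14, 20, 26, 36, 38, 50] -> [12, 56, 80, 104, 144, 152, 200]
  [1, 14, 10, -39] -> [-39, 1, 10, 14] -> [14] -> [56]
  [33, 20, 32, -39, -11, 23, -13, -45, -30, -17] -> [-45, -39, -30, -17, -13, -11, 20, 23, 32, 33] -> [-17, -13, -11, 20, 23, 32, 33] -> [-68, -52, -44, 80, 92, 128, 132]
  [44, 50, 27, 7, 8, -1] -> [-1, 7, 8, 27, 44, 50] -> [27, 44, 50] -> [108, 176, 200]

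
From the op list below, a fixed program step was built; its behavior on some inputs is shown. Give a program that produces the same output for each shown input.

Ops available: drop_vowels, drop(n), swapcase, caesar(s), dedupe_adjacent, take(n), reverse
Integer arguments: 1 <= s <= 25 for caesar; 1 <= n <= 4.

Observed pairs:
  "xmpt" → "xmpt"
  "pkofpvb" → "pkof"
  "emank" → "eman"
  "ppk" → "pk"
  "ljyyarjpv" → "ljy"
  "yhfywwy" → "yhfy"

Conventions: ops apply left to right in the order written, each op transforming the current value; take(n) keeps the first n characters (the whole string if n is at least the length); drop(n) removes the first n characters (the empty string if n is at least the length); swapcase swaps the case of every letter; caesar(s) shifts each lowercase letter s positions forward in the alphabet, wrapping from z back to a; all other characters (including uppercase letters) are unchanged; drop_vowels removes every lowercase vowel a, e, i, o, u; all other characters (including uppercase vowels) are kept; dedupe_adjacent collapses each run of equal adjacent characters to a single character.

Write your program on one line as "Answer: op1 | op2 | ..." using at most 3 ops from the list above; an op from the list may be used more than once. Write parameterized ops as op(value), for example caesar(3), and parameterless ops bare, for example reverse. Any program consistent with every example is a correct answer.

take(4) | dedupe_adjacent

Check, running the answer program on each example:
  "xmpt" -> "xmpt" -> "xmpt"
  "pkofpvb" -> "pkof" -> "pkof"
  "emank" -> "eman" -> "eman"
  "ppk" -> "ppk" -> "pk"
  "ljyyarjpv" -> "ljyy" -> "ljy"
  "yhfywwy" -> "yhfy" -> "yhfy"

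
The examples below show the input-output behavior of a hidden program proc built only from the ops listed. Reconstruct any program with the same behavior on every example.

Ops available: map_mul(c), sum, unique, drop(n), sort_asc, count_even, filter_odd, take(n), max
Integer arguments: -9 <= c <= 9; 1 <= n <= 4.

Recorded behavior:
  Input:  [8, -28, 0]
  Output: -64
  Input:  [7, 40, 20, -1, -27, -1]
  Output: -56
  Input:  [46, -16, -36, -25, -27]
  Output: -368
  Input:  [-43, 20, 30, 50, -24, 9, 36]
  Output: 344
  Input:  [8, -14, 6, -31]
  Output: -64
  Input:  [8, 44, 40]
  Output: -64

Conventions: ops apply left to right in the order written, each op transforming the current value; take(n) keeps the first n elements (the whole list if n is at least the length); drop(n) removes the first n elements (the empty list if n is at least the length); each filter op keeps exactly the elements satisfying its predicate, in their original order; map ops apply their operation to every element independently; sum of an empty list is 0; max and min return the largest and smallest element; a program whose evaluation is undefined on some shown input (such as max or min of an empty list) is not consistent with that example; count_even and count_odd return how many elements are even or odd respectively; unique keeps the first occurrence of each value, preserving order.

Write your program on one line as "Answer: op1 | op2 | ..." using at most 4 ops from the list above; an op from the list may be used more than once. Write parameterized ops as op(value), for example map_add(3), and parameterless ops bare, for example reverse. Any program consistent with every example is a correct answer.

map_mul(-8) | unique | take(1) | sum

Check, running the answer program on each example:
  [8, -28, 0] -> [-64, 224, 0] -> [-64, 224, 0] -> [-64] -> -64
  [7, 40, 20, -1, -27, -1] -> [-56, -320, -160, 8, 216, 8] -> [-56, -320, -160, 8, 216] -> [-56] -> -56
  [46, -16, -36, -25, -27] -> [-368, 128, 288, 200, 216] -> [-368, 128, 288, 200, 216] -> [-368] -> -368
  [-43, 20, 30, 50, -24, 9, 36] -> [344, -160, -240, -400, 192, -72, -288] -> [344, -160, -240, -400, 192, -72, -288] -> [344] -> 344
  [8, -14, 6, -31] -> [-64, 112, -48, 248] -> [-64, 112, -48, 248] -> [-64] -> -64
  [8, 44, 40] -> [-64, -352, -320] -> [-64, -352, -320] -> [-64] -> -64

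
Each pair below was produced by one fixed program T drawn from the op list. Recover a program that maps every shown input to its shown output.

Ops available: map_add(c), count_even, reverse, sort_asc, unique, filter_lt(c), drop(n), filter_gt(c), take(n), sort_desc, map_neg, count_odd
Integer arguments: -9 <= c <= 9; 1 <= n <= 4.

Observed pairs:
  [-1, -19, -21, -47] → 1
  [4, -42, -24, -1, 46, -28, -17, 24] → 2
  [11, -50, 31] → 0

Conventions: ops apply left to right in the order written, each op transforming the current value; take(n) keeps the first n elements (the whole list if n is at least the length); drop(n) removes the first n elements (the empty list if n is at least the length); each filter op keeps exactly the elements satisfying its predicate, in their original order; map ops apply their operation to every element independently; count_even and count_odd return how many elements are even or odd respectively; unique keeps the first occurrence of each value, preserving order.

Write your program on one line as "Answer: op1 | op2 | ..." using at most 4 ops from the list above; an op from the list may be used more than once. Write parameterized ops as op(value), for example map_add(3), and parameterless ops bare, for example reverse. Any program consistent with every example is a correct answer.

drop(3) | map_neg | sort_desc | count_odd

Check, running the answer program on each example:
  [-1, -19, -21, -47] -> [-47] -> [47] -> [47] -> 1
  [4, -42, -24, -1, 46, -28, -17, 24] -> [-1, 46, -28, -17, 24] -> [1, -46, 28, 17, -24] -> [28, 17, 1, -24, -46] -> 2
  [11, -50, 31] -> [] -> [] -> [] -> 0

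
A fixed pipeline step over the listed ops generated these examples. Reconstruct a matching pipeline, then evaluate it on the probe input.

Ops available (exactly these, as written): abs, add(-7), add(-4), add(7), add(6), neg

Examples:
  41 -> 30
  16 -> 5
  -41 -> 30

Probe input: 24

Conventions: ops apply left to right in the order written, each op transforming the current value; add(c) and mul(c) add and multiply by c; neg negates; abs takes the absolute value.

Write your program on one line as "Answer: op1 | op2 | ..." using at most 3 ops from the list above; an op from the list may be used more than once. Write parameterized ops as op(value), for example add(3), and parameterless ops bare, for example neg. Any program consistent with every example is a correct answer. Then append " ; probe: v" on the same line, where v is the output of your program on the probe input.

abs | add(-4) | add(-7) ; probe: 13

Check, running the answer program on each example:
  41 -> 41 -> 37 -> 30
  16 -> 16 -> 12 -> 5
  -41 -> 41 -> 37 -> 30
  probe: 24 -> 24 -> 20 -> 13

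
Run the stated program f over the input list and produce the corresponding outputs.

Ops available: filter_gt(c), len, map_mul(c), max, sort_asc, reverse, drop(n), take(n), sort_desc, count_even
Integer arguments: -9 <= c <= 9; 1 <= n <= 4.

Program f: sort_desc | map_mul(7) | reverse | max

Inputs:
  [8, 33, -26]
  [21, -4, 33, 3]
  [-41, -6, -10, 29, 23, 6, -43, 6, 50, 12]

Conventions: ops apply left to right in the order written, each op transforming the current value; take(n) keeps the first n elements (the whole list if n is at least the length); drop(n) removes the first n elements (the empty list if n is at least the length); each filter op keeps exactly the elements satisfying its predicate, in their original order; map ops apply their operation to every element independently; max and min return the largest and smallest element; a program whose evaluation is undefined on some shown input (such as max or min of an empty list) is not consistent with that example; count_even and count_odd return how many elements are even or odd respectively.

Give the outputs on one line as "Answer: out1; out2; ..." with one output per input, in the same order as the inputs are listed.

231; 231; 350

Execution, op by op:
  [8, 33, -26] -> [33, 8, -26] -> [231, 56, -182] -> [-182, 56, 231] -> 231
  [21, -4, 33, 3] -> [33, 21, 3, -4] -> [231, 147, 21, -28] -> [-28, 21, 147, 231] -> 231
  [-41, -6, -10, 29, 23, 6, -43, 6, 50, 12] -> [50, 29, 23, 12, 6, 6, -6, -10, -41, -43] -> [350, 203, 161, 84, 42, 42, -42, -70, -287, -301] -> [-301, -287, -70, -42, 42, 42, 84, 161, 203, 350] -> 350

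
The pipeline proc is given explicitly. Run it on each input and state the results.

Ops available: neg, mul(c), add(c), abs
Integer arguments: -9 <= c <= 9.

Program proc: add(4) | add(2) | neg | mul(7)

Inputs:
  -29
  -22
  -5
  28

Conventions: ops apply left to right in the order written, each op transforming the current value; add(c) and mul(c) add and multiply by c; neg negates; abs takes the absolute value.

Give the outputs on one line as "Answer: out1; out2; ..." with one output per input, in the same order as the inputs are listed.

Execution, op by op:
  -29 -> -25 -> -23 -> 23 -> 161
  -22 -> -18 -> -16 -> 16 -> 112
  -5 -> -1 -> 1 -> -1 -> -7
  28 -> 32 -> 34 -> -34 -> -238

161; 112; -7; -238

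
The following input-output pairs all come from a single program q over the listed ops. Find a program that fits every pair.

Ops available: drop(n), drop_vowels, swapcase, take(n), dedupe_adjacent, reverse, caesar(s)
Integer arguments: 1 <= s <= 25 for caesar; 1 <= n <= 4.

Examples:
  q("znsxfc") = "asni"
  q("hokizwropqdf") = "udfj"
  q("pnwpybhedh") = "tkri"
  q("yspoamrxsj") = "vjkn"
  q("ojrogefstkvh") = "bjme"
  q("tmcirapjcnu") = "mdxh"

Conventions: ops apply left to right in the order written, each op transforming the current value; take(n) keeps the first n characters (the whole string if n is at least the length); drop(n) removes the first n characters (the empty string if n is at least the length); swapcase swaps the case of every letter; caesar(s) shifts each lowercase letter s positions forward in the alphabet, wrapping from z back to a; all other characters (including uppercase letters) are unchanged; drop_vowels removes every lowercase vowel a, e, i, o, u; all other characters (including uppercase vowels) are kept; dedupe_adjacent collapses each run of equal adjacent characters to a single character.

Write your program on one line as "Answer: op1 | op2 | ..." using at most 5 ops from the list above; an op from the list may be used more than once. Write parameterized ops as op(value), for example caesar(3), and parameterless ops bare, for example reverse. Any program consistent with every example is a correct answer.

drop(1) | take(4) | reverse | caesar(21)

Check, running the answer program on each example:
  "znsxfc" -> "nsxfc" -> "nsxf" -> "fxsn" -> "asni"
  "hokizwropqdf" -> "okizwropqdf" -> "okiz" -> "ziko" -> "udfj"
  "pnwpybhedh" -> "nwpybhedh" -> "nwpy" -> "ypwn" -> "tkri"
  "yspoamrxsj" -> "spoamrxsj" -> "spoa" -> "aops" -> "vjkn"
  "ojrogefstkvh" -> "jrogefstkvh" -> "jrog" -> "gorj" -> "bjme"
  "tmcirapjcnu" -> "mcirapjcnu" -> "mcir" -> "ricm" -> "mdxh"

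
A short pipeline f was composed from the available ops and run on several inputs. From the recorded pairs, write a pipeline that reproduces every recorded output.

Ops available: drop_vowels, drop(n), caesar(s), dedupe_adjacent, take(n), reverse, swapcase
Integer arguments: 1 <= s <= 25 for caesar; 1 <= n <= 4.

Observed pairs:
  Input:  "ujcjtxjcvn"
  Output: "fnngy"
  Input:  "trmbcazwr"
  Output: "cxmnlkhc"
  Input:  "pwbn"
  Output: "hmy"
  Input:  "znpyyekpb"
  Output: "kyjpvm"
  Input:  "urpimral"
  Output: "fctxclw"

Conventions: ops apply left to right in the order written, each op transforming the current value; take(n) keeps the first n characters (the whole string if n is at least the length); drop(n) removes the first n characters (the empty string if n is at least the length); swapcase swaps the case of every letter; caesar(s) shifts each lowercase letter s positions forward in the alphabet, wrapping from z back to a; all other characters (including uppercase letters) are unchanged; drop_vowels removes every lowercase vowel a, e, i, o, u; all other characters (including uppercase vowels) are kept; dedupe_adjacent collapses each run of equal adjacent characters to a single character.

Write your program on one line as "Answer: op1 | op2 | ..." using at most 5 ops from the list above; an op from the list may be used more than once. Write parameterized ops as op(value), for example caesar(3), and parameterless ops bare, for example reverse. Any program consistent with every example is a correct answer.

caesar(11) | reverse | dedupe_adjacent | reverse | drop_vowels

Check, running the answer program on each example:
  "ujcjtxjcvn" -> "funueiungy" -> "ygnuieunuf" -> "ygnuieunuf" -> "funueiungy" -> "fnngy"
  "trmbcazwr" -> "ecxmnlkhc" -> "chklnmxce" -> "chklnmxce" -> "ecxmnlkhc" -> "cxmnlkhc"
  "pwbn" -> "ahmy" -> "ymha" -> "ymha" -> "ahmy" -> "hmy"
  "znpyyekpb" -> "kyajjpvam" -> "mavpjjayk" -> "mavpjayk" -> "kyajpvam" -> "kyjpvm"
  "urpimral" -> "fcatxclw" -> "wlcxtacf" -> "wlcxtacf" -> "fcatxclw" -> "fctxclw"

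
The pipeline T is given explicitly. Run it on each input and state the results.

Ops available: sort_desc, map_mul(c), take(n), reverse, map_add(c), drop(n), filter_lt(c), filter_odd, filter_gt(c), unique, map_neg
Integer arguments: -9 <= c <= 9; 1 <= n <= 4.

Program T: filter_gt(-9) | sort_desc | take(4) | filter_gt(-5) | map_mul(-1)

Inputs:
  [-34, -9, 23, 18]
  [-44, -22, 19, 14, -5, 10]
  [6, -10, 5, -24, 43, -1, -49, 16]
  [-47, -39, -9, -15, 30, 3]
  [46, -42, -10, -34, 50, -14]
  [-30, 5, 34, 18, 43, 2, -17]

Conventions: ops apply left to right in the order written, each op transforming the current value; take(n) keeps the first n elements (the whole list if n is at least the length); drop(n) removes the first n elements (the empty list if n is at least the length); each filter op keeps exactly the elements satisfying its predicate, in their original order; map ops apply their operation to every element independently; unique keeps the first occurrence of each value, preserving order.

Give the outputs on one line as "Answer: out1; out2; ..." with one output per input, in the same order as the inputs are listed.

Execution, op by op:
  [-34, -9, 23, 18] -> [23, 18] -> [23, 18] -> [23, 18] -> [23, 18] -> [-23, -18]
  [-44, -22, 19, 14, -5, 10] -> [19, 14, -5, 10] -> [19, 14, 10, -5] -> [19, 14, 10, -5] -> [19, 14, 10] -> [-19, -14, -10]
  [6, -10, 5, -24, 43, -1, -49, 16] -> [6, 5, 43, -1, 16] -> [43, 16, 6, 5, -1] -> [43, 16, 6, 5] -> [43, 16, 6, 5] -> [-43, -16, -6, -5]
  [-47, -39, -9, -15, 30, 3] -> [30, 3] -> [30, 3] -> [30, 3] -> [30, 3] -> [-30, -3]
  [46, -42, -10, -34, 50, -14] -> [46, 50] -> [50, 46] -> [50, 46] -> [50, 46] -> [-50, -46]
  [-30, 5, 34, 18, 43, 2, -17] -> [5, 34, 18, 43, 2] -> [43, 34, 18, 5, 2] -> [43, 34, 18, 5] -> [43, 34, 18, 5] -> [-43, -34, -18, -5]

[-23, -18]; [-19, -14, -10]; [-43, -16, -6, -5]; [-30, -3]; [-50, -46]; [-43, -34, -18, -5]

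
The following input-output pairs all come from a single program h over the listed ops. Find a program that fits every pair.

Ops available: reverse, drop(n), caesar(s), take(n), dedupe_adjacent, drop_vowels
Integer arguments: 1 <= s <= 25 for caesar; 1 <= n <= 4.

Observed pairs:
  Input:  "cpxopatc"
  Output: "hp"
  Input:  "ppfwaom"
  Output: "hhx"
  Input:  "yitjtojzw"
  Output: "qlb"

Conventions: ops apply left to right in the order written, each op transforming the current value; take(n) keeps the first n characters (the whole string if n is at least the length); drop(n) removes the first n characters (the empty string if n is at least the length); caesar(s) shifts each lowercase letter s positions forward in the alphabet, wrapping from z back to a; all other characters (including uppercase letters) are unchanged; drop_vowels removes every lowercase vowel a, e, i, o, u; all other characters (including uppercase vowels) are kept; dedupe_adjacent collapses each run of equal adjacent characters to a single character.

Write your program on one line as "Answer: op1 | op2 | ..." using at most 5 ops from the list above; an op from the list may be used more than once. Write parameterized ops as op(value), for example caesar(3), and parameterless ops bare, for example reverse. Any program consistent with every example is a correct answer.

drop_vowels | take(3) | caesar(18) | drop_vowels

Check, running the answer program on each example:
  "cpxopatc" -> "cpxptc" -> "cpx" -> "uhp" -> "hp"
  "ppfwaom" -> "ppfwm" -> "ppf" -> "hhx" -> "hhx"
  "yitjtojzw" -> "ytjtjzw" -> "ytj" -> "qlb" -> "qlb"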